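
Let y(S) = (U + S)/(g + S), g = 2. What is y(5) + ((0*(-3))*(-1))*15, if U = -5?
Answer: 0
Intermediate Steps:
y(S) = (-5 + S)/(2 + S)
y(5) + ((0*(-3))*(-1))*15 = (-5 + 5)/(2 + 5) + ((0*(-3))*(-1))*15 = 0/7 + (0*(-1))*15 = (⅐)*0 + 0*15 = 0 + 0 = 0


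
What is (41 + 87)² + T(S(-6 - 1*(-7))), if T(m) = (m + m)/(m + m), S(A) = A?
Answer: 16385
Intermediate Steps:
T(m) = 1 (T(m) = (2*m)/((2*m)) = (2*m)*(1/(2*m)) = 1)
(41 + 87)² + T(S(-6 - 1*(-7))) = (41 + 87)² + 1 = 128² + 1 = 16384 + 1 = 16385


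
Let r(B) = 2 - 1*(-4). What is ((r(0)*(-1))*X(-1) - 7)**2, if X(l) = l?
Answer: 1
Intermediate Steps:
r(B) = 6 (r(B) = 2 + 4 = 6)
((r(0)*(-1))*X(-1) - 7)**2 = ((6*(-1))*(-1) - 7)**2 = (-6*(-1) - 7)**2 = (6 - 7)**2 = (-1)**2 = 1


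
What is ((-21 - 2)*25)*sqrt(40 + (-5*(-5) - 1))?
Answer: -4600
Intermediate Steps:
((-21 - 2)*25)*sqrt(40 + (-5*(-5) - 1)) = (-23*25)*sqrt(40 + (25 - 1)) = -575*sqrt(40 + 24) = -575*sqrt(64) = -575*8 = -4600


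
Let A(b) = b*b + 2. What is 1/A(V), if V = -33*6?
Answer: 1/39206 ≈ 2.5506e-5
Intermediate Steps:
V = -198
A(b) = 2 + b² (A(b) = b² + 2 = 2 + b²)
1/A(V) = 1/(2 + (-198)²) = 1/(2 + 39204) = 1/39206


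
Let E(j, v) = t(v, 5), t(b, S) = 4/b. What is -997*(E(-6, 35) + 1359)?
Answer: -47426293/35 ≈ -1.3550e+6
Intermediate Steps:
E(j, v) = 4/v
-997*(E(-6, 35) + 1359) = -997*(4/35 + 1359) = -997*47569/35 = -47426293/35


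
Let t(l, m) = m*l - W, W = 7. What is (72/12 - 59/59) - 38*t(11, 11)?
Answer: -4327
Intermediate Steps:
t(l, m) = -7 + l*m (t(l, m) = m*l - 1*7 = l*m - 7 = -7 + l*m)
(72/12 - 59/59) - 38*t(11, 11) = (72/12 - 59/59) - 38*(-7 + 11*11) = (72*(1/12) - 59*1/59) - 38*(-7 + 121) = (6 - 1) - 38*114 = 5 - 4332 = -4327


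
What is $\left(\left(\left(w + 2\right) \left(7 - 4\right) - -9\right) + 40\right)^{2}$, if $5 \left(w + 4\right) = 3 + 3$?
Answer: $\frac{54289}{25} \approx 2171.6$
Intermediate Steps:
$w = - \frac{14}{5}$ ($w = -4 + \frac{3 + 3}{5} = -4 + \frac{1}{5} \cdot 6 = -4 + \frac{6}{5} = - \frac{14}{5} \approx -2.8$)
$\left(\left(\left(w + 2\right) \left(7 - 4\right) - -9\right) + 40\right)^{2} = \left(\left(\left(- \frac{14}{5} + 2\right) \left(7 - 4\right) - -9\right) + 40\right)^{2} = \left(\left(\left(- \frac{4}{5}\right) 3 + 9\right) + 40\right)^{2} = \left(\left(- \frac{12}{5} + 9\right) + 40\right)^{2} = \left(\frac{33}{5} + 40\right)^{2} = \left(\frac{233}{5}\right)^{2} = \frac{54289}{25}$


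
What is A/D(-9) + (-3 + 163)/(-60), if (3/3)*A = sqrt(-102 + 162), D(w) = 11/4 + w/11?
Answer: -8/3 + 88*sqrt(15)/85 ≈ 1.3430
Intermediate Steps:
D(w) = 11/4 + w/11 (D(w) = 11*(1/4) + w*(1/11) = 11/4 + w/11)
A = 2*sqrt(15) (A = sqrt(-102 + 162) = sqrt(60) = 2*sqrt(15) ≈ 7.7460)
A/D(-9) + (-3 + 163)/(-60) = (2*sqrt(15))/(11/4 + (1/11)*(-9)) + (-3 + 163)/(-60) = (2*sqrt(15))/(11/4 - 9/11) + 160*(-1/60) = (2*sqrt(15))/(85/44) - 8/3 = (2*sqrt(15))*(44/85) - 8/3 = 88*sqrt(15)/85 - 8/3 = -8/3 + 88*sqrt(15)/85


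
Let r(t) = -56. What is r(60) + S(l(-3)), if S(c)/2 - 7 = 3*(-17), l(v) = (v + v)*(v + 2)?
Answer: -144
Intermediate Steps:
l(v) = 2*v*(2 + v) (l(v) = (2*v)*(2 + v) = 2*v*(2 + v))
S(c) = -88 (S(c) = 14 + 2*(3*(-17)) = 14 + 2*(-51) = 14 - 102 = -88)
r(60) + S(l(-3)) = -56 - 88 = -144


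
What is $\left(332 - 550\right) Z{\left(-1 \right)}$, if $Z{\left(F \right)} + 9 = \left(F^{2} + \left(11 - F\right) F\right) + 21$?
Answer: $-218$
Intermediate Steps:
$Z{\left(F \right)} = 12 + F^{2} + F \left(11 - F\right)$ ($Z{\left(F \right)} = -9 + \left(\left(F^{2} + \left(11 - F\right) F\right) + 21\right) = -9 + \left(\left(F^{2} + F \left(11 - F\right)\right) + 21\right) = -9 + \left(21 + F^{2} + F \left(11 - F\right)\right) = 12 + F^{2} + F \left(11 - F\right)$)
$\left(332 - 550\right) Z{\left(-1 \right)} = \left(332 - 550\right) \left(12 + 11 \left(-1\right)\right) = - 218 \left(12 - 11\right) = \left(-218\right) 1 = -218$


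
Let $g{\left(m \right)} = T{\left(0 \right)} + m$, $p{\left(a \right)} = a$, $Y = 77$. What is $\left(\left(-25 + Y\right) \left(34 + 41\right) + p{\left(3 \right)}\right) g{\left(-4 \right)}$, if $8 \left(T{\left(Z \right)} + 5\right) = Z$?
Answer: $-35127$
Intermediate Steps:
$T{\left(Z \right)} = -5 + \frac{Z}{8}$
$g{\left(m \right)} = -5 + m$ ($g{\left(m \right)} = \left(-5 + \frac{1}{8} \cdot 0\right) + m = \left(-5 + 0\right) + m = -5 + m$)
$\left(\left(-25 + Y\right) \left(34 + 41\right) + p{\left(3 \right)}\right) g{\left(-4 \right)} = \left(\left(-25 + 77\right) \left(34 + 41\right) + 3\right) \left(-5 - 4\right) = \left(52 \cdot 75 + 3\right) \left(-9\right) = \left(3900 + 3\right) \left(-9\right) = 3903 \left(-9\right) = -35127$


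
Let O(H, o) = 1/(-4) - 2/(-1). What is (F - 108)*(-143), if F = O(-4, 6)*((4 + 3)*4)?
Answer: 8437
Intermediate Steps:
O(H, o) = 7/4 (O(H, o) = 1*(-1/4) - 2*(-1) = -1/4 + 2 = 7/4)
F = 49 (F = 7*((4 + 3)*4)/4 = 7*(7*4)/4 = (7/4)*28 = 49)
(F - 108)*(-143) = (49 - 108)*(-143) = -59*(-143) = 8437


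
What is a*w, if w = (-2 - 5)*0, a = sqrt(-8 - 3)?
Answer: 0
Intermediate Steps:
a = I*sqrt(11) (a = sqrt(-11) = I*sqrt(11) ≈ 3.3166*I)
w = 0 (w = -7*0 = 0)
a*w = (I*sqrt(11))*0 = 0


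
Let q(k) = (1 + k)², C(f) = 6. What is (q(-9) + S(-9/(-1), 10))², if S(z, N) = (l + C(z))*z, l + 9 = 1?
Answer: 2116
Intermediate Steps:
l = -8 (l = -9 + 1 = -8)
S(z, N) = -2*z (S(z, N) = (-8 + 6)*z = -2*z)
(q(-9) + S(-9/(-1), 10))² = ((1 - 9)² - (-18)/(-1))² = ((-8)² - (-18)*(-1))² = (64 - 2*9)² = (64 - 18)² = 46² = 2116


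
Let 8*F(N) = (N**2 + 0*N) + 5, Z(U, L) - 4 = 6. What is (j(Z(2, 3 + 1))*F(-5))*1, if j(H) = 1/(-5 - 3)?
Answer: -15/32 ≈ -0.46875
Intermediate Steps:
Z(U, L) = 10 (Z(U, L) = 4 + 6 = 10)
j(H) = -1/8 (j(H) = 1/(-8) = -1/8)
F(N) = 5/8 + N**2/8 (F(N) = ((N**2 + 0*N) + 5)/8 = ((N**2 + 0) + 5)/8 = (N**2 + 5)/8 = (5 + N**2)/8 = 5/8 + N**2/8)
(j(Z(2, 3 + 1))*F(-5))*1 = -(5/8 + (1/8)*(-5)**2)/8*1 = -(5/8 + (1/8)*25)/8*1 = -(5/8 + 25/8)/8*1 = -1/8*15/4*1 = -15/32*1 = -15/32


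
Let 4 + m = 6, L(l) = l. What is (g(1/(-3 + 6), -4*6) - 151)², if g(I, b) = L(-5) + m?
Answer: 23716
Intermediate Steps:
m = 2 (m = -4 + 6 = 2)
g(I, b) = -3 (g(I, b) = -5 + 2 = -3)
(g(1/(-3 + 6), -4*6) - 151)² = (-3 - 151)² = (-154)² = 23716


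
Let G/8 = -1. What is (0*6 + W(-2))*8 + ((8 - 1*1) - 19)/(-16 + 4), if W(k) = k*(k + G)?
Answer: 161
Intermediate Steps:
G = -8 (G = 8*(-1) = -8)
W(k) = k*(-8 + k) (W(k) = k*(k - 8) = k*(-8 + k))
(0*6 + W(-2))*8 + ((8 - 1*1) - 19)/(-16 + 4) = (0*6 - 2*(-8 - 2))*8 + ((8 - 1*1) - 19)/(-16 + 4) = (0 - 2*(-10))*8 + ((8 - 1) - 19)/(-12) = (0 + 20)*8 + (7 - 19)*(-1/12) = 20*8 - 12*(-1/12) = 160 + 1 = 161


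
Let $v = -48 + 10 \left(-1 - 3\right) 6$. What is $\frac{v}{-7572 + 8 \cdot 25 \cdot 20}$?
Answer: $\frac{72}{893} \approx 0.080627$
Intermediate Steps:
$v = -288$ ($v = -48 + 10 \left(\left(-4\right) 6\right) = -48 + 10 \left(-24\right) = -48 - 240 = -288$)
$\frac{v}{-7572 + 8 \cdot 25 \cdot 20} = - \frac{288}{-7572 + 8 \cdot 25 \cdot 20} = - \frac{288}{-7572 + 200 \cdot 20} = - \frac{288}{-7572 + 4000} = - \frac{288}{-3572} = \left(-288\right) \left(- \frac{1}{3572}\right) = \frac{72}{893}$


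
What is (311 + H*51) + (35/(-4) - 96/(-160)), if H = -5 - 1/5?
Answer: 753/20 ≈ 37.650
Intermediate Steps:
H = -26/5 (H = -5 - 1*⅕ = -5 - ⅕ = -26/5 ≈ -5.2000)
(311 + H*51) + (35/(-4) - 96/(-160)) = (311 - 26/5*51) + (35/(-4) - 96/(-160)) = (311 - 1326/5) + (35*(-¼) - 96*(-1/160)) = 229/5 + (-35/4 + ⅗) = 229/5 - 163/20 = 753/20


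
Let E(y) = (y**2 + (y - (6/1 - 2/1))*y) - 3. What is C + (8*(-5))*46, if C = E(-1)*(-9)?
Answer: -1867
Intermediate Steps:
E(y) = -3 + y**2 + y*(-4 + y) (E(y) = (y**2 + (y - (6*1 - 2*1))*y) - 3 = (y**2 + (y - (6 - 2))*y) - 3 = (y**2 + (y - 1*4)*y) - 3 = (y**2 + (y - 4)*y) - 3 = (y**2 + (-4 + y)*y) - 3 = (y**2 + y*(-4 + y)) - 3 = -3 + y**2 + y*(-4 + y))
C = -27 (C = (-3 - 4*(-1) + 2*(-1)**2)*(-9) = (-3 + 4 + 2*1)*(-9) = (-3 + 4 + 2)*(-9) = 3*(-9) = -27)
C + (8*(-5))*46 = -27 + (8*(-5))*46 = -27 - 40*46 = -27 - 1840 = -1867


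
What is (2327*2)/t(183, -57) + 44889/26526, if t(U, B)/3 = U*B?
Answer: 427086491/276692706 ≈ 1.5435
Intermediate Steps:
t(U, B) = 3*B*U (t(U, B) = 3*(U*B) = 3*(B*U) = 3*B*U)
(2327*2)/t(183, -57) + 44889/26526 = (2327*2)/((3*(-57)*183)) + 44889/26526 = 4654/(-31293) + 44889*(1/26526) = 4654*(-1/31293) + 14963/8842 = -4654/31293 + 14963/8842 = 427086491/276692706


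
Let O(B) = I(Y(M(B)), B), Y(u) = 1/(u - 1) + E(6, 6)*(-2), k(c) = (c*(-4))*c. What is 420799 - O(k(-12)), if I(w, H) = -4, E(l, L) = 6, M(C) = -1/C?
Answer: 420803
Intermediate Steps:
k(c) = -4*c² (k(c) = (-4*c)*c = -4*c²)
Y(u) = -12 + 1/(-1 + u) (Y(u) = 1/(u - 1) + 6*(-2) = 1/(-1 + u) - 12 = -12 + 1/(-1 + u))
O(B) = -4
420799 - O(k(-12)) = 420799 - 1*(-4) = 420799 + 4 = 420803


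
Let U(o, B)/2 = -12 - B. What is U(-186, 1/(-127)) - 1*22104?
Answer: -2810254/127 ≈ -22128.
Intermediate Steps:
U(o, B) = -24 - 2*B (U(o, B) = 2*(-12 - B) = -24 - 2*B)
U(-186, 1/(-127)) - 1*22104 = (-24 - 2/(-127)) - 1*22104 = (-24 - 2*(-1/127)) - 22104 = (-24 + 2/127) - 22104 = -3046/127 - 22104 = -2810254/127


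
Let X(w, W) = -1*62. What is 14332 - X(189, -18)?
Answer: 14394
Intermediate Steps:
X(w, W) = -62
14332 - X(189, -18) = 14332 - 1*(-62) = 14332 + 62 = 14394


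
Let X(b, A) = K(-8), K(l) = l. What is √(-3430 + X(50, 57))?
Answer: 3*I*√382 ≈ 58.634*I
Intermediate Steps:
X(b, A) = -8
√(-3430 + X(50, 57)) = √(-3430 - 8) = √(-3438) = 3*I*√382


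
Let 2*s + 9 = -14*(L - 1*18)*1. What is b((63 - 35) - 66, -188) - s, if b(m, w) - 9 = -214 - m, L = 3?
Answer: -535/2 ≈ -267.50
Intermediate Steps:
b(m, w) = -205 - m (b(m, w) = 9 + (-214 - m) = -205 - m)
s = 201/2 (s = -9/2 + (-14*(3 - 1*18)*1)/2 = -9/2 + (-14*(3 - 18)*1)/2 = -9/2 + (-14*(-15)*1)/2 = -9/2 + (210*1)/2 = -9/2 + (1/2)*210 = -9/2 + 105 = 201/2 ≈ 100.50)
b((63 - 35) - 66, -188) - s = (-205 - ((63 - 35) - 66)) - 1*201/2 = (-205 - (28 - 66)) - 201/2 = (-205 - 1*(-38)) - 201/2 = (-205 + 38) - 201/2 = -167 - 201/2 = -535/2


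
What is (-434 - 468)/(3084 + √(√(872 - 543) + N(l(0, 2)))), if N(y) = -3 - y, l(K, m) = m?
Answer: -902/(3084 + √(-5 + √329)) ≈ -0.29213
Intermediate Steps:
(-434 - 468)/(3084 + √(√(872 - 543) + N(l(0, 2)))) = (-434 - 468)/(3084 + √(√(872 - 543) + (-3 - 1*2))) = -902/(3084 + √(√329 + (-3 - 2))) = -902/(3084 + √(√329 - 5)) = -902/(3084 + √(-5 + √329))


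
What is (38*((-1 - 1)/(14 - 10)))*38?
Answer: -722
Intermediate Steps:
(38*((-1 - 1)/(14 - 10)))*38 = (38*(-2/4))*38 = (38*(-2*¼))*38 = (38*(-½))*38 = -19*38 = -722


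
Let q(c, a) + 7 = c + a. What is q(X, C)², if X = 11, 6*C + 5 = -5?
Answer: 49/9 ≈ 5.4444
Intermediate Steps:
C = -5/3 (C = -⅚ + (⅙)*(-5) = -⅚ - ⅚ = -5/3 ≈ -1.6667)
q(c, a) = -7 + a + c (q(c, a) = -7 + (c + a) = -7 + (a + c) = -7 + a + c)
q(X, C)² = (-7 - 5/3 + 11)² = (7/3)² = 49/9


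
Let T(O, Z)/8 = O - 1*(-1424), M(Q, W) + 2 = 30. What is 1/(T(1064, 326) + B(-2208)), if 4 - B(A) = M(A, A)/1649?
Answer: 1649/32828264 ≈ 5.0231e-5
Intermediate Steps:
M(Q, W) = 28 (M(Q, W) = -2 + 30 = 28)
T(O, Z) = 11392 + 8*O (T(O, Z) = 8*(O - 1*(-1424)) = 8*(O + 1424) = 8*(1424 + O) = 11392 + 8*O)
B(A) = 6568/1649 (B(A) = 4 - 28/1649 = 6568/1649)
1/(T(1064, 326) + B(-2208)) = 1/((11392 + 8*1064) + 6568/1649) = 1/((11392 + 8512) + 6568/1649) = 1/(19904 + 6568/1649) = 1/(32828264/1649) = 1649/32828264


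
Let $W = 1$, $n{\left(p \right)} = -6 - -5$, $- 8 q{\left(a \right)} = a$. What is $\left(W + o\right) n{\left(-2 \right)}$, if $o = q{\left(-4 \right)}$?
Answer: $- \frac{3}{2} \approx -1.5$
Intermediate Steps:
$q{\left(a \right)} = - \frac{a}{8}$
$n{\left(p \right)} = -1$ ($n{\left(p \right)} = -6 + 5 = -1$)
$o = \frac{1}{2}$ ($o = \left(- \frac{1}{8}\right) \left(-4\right) = \frac{1}{2} \approx 0.5$)
$\left(W + o\right) n{\left(-2 \right)} = \left(1 + \frac{1}{2}\right) \left(-1\right) = \frac{3}{2} \left(-1\right) = - \frac{3}{2}$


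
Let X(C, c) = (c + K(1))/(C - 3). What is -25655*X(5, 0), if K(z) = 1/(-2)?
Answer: 25655/4 ≈ 6413.8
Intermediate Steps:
K(z) = -½
X(C, c) = (-½ + c)/(-3 + C) (X(C, c) = (c - ½)/(C - 3) = (-½ + c)/(-3 + C))
-25655*X(5, 0) = -25655*(-½ + 0)/(-3 + 5) = -25655*(-1)/(2*2) = -25655*(-¼) = 25655/4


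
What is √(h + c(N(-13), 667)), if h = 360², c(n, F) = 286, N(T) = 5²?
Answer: √129886 ≈ 360.40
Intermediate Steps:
N(T) = 25
h = 129600
√(h + c(N(-13), 667)) = √(129600 + 286) = √129886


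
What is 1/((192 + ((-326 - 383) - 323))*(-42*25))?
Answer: 1/882000 ≈ 1.1338e-6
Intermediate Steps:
1/((192 + ((-326 - 383) - 323))*(-42*25)) = 1/((192 + (-709 - 323))*(-1050)) = 1/((192 - 1032)*(-1050)) = 1/(-840*(-1050)) = 1/882000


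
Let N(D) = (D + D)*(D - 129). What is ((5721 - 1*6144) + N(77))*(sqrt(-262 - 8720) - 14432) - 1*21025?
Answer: 121655167 - 25293*I*sqrt(998) ≈ 1.2166e+8 - 7.9904e+5*I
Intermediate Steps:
N(D) = 2*D*(-129 + D) (N(D) = (2*D)*(-129 + D) = 2*D*(-129 + D))
((5721 - 1*6144) + N(77))*(sqrt(-262 - 8720) - 14432) - 1*21025 = ((5721 - 1*6144) + 2*77*(-129 + 77))*(sqrt(-262 - 8720) - 14432) - 1*21025 = ((5721 - 6144) + 2*77*(-52))*(sqrt(-8982) - 14432) - 21025 = (-423 - 8008)*(3*I*sqrt(998) - 14432) - 21025 = -8431*(-14432 + 3*I*sqrt(998)) - 21025 = (121676192 - 25293*I*sqrt(998)) - 21025 = 121655167 - 25293*I*sqrt(998)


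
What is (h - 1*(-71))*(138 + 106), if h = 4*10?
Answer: 27084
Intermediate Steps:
h = 40
(h - 1*(-71))*(138 + 106) = (40 - 1*(-71))*(138 + 106) = (40 + 71)*244 = 111*244 = 27084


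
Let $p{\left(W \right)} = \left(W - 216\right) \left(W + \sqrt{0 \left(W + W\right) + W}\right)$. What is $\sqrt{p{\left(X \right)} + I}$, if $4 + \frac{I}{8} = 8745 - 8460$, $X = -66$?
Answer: $\sqrt{20860 - 282 i \sqrt{66}} \approx 144.65 - 7.9192 i$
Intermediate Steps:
$p{\left(W \right)} = \left(-216 + W\right) \left(W + \sqrt{W}\right)$ ($p{\left(W \right)} = \left(-216 + W\right) \left(W + \sqrt{0 \cdot 2 W + W}\right) = \left(-216 + W\right) \left(W + \sqrt{0 + W}\right) = \left(-216 + W\right) \left(W + \sqrt{W}\right)$)
$I = 2248$ ($I = -32 + 8 \left(8745 - 8460\right) = -32 + 8 \cdot 285 = -32 + 2280 = 2248$)
$\sqrt{p{\left(X \right)} + I} = \sqrt{\left(\left(-66\right)^{2} + \left(-66\right)^{\frac{3}{2}} - -14256 - 216 \sqrt{-66}\right) + 2248} = \sqrt{\left(4356 - 66 i \sqrt{66} + 14256 - 216 i \sqrt{66}\right) + 2248} = \sqrt{\left(18612 - 282 i \sqrt{66}\right) + 2248} = \sqrt{20860 - 282 i \sqrt{66}}$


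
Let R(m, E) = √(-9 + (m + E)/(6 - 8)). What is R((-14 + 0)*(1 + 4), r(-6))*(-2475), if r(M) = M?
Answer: -2475*√29 ≈ -13328.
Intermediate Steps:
R(m, E) = √(-9 - E/2 - m/2) (R(m, E) = √(-9 + (E + m)/(-2)) = √(-9 + (E + m)*(-½)) = √(-9 + (-E/2 - m/2)) = √(-9 - E/2 - m/2))
R((-14 + 0)*(1 + 4), r(-6))*(-2475) = (√(-36 - 2*(-6) - 2*(-14 + 0)*(1 + 4))/2)*(-2475) = (√(-36 + 12 - (-28)*5)/2)*(-2475) = (√(-36 + 12 - 2*(-70))/2)*(-2475) = (√(-36 + 12 + 140)/2)*(-2475) = (√116/2)*(-2475) = ((2*√29)/2)*(-2475) = √29*(-2475) = -2475*√29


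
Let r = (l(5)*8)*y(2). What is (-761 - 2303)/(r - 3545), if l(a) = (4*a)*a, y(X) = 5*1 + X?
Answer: -3064/2055 ≈ -1.4910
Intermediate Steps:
y(X) = 5 + X
l(a) = 4*a²
r = 5600 (r = ((4*5²)*8)*(5 + 2) = ((4*25)*8)*7 = (100*8)*7 = 800*7 = 5600)
(-761 - 2303)/(r - 3545) = (-761 - 2303)/(5600 - 3545) = -3064/2055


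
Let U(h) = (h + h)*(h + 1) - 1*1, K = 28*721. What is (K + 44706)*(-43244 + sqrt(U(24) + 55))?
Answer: -2806276136 + 64894*sqrt(1254) ≈ -2.8040e+9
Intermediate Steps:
K = 20188
U(h) = -1 + 2*h*(1 + h) (U(h) = (2*h)*(1 + h) - 1 = 2*h*(1 + h) - 1 = -1 + 2*h*(1 + h))
(K + 44706)*(-43244 + sqrt(U(24) + 55)) = (20188 + 44706)*(-43244 + sqrt((-1 + 2*24 + 2*24**2) + 55)) = 64894*(-43244 + sqrt((-1 + 48 + 2*576) + 55)) = 64894*(-43244 + sqrt((-1 + 48 + 1152) + 55)) = 64894*(-43244 + sqrt(1199 + 55)) = 64894*(-43244 + sqrt(1254)) = -2806276136 + 64894*sqrt(1254)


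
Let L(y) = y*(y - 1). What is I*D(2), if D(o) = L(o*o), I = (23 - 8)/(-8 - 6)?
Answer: -90/7 ≈ -12.857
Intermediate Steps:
L(y) = y*(-1 + y)
I = -15/14 (I = 15/(-14) = 15*(-1/14) = -15/14 ≈ -1.0714)
D(o) = o²*(-1 + o²) (D(o) = (o*o)*(-1 + o*o) = o²*(-1 + o²))
I*D(2) = -15*(2⁴ - 1*2²)/14 = -15*(16 - 1*4)/14 = -15*(16 - 4)/14 = -15/14*12 = -90/7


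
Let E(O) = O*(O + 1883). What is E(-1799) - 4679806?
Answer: -4830922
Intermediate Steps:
E(O) = O*(1883 + O)
E(-1799) - 4679806 = -1799*(1883 - 1799) - 4679806 = -1799*84 - 4679806 = -151116 - 4679806 = -4830922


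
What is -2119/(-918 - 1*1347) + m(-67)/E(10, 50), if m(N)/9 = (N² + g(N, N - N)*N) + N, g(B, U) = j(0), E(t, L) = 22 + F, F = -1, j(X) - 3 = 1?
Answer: 28241263/15855 ≈ 1781.2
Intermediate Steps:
j(X) = 4 (j(X) = 3 + 1 = 4)
E(t, L) = 21 (E(t, L) = 22 - 1 = 21)
g(B, U) = 4
m(N) = 9*N² + 45*N (m(N) = 9*((N² + 4*N) + N) = 9*(N² + 5*N) = 9*N² + 45*N)
-2119/(-918 - 1*1347) + m(-67)/E(10, 50) = -2119/(-918 - 1*1347) + (9*(-67)*(5 - 67))/21 = -2119/(-918 - 1347) + (9*(-67)*(-62))*(1/21) = -2119/(-2265) + 37386*(1/21) = -2119*(-1/2265) + 12462/7 = 2119/2265 + 12462/7 = 28241263/15855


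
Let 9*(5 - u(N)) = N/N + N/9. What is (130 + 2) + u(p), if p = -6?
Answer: 3698/27 ≈ 136.96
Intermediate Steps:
u(N) = 44/9 - N/81 (u(N) = 5 - (N/N + N/9)/9 = 5 - (1 + N*(⅑))/9 = 5 - (1 + N/9)/9 = 5 + (-⅑ - N/81) = 44/9 - N/81)
(130 + 2) + u(p) = (130 + 2) + (44/9 - 1/81*(-6)) = 132 + (44/9 + 2/27) = 132 + 134/27 = 3698/27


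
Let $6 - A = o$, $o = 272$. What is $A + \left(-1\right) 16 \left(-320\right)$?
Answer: $4854$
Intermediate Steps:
$A = -266$ ($A = 6 - 272 = -266$)
$A + \left(-1\right) 16 \left(-320\right) = -266 + \left(-1\right) 16 \left(-320\right) = -266 - -5120 = -266 + 5120 = 4854$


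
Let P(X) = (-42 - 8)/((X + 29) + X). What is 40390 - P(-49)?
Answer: 2786860/69 ≈ 40389.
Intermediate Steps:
P(X) = -50/(29 + 2*X) (P(X) = -50/((29 + X) + X) = -50/(29 + 2*X))
40390 - P(-49) = 40390 - (-50)/(29 + 2*(-49)) = 40390 - (-50)/(29 - 98) = 40390 - (-50)/(-69) = 40390 - (-50)*(-1)/69 = 40390 - 1*50/69 = 40390 - 50/69 = 2786860/69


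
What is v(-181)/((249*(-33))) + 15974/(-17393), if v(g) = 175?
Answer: -134302133/142918281 ≈ -0.93971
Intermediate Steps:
v(-181)/((249*(-33))) + 15974/(-17393) = 175/((249*(-33))) + 15974/(-17393) = 175/(-8217) + 15974*(-1/17393) = 175*(-1/8217) - 15974/17393 = -175/8217 - 15974/17393 = -134302133/142918281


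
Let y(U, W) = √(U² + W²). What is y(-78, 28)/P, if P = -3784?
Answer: -√1717/1892 ≈ -0.021901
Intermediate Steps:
y(-78, 28)/P = √((-78)² + 28²)/(-3784) = √(6084 + 784)*(-1/3784) = √6868*(-1/3784) = (2*√1717)*(-1/3784) = -√1717/1892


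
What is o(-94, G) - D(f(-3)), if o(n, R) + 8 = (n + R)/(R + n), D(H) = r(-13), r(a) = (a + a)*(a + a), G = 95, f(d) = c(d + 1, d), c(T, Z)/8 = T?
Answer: -683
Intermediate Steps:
c(T, Z) = 8*T
f(d) = 8 + 8*d (f(d) = 8*(d + 1) = 8*(1 + d) = 8 + 8*d)
r(a) = 4*a**2 (r(a) = (2*a)*(2*a) = 4*a**2)
D(H) = 676 (D(H) = 4*(-13)**2 = 4*169 = 676)
o(n, R) = -7 (o(n, R) = -8 + (n + R)/(R + n) = -8 + (R + n)/(R + n) = -8 + 1 = -7)
o(-94, G) - D(f(-3)) = -7 - 1*676 = -7 - 676 = -683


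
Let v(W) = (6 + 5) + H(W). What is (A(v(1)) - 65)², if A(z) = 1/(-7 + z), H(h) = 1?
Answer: 104976/25 ≈ 4199.0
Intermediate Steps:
v(W) = 12 (v(W) = (6 + 5) + 1 = 11 + 1 = 12)
(A(v(1)) - 65)² = (1/(-7 + 12) - 65)² = (1/5 - 65)² = (⅕ - 65)² = (-324/5)² = 104976/25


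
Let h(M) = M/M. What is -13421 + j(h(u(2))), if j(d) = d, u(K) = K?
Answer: -13420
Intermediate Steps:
h(M) = 1
-13421 + j(h(u(2))) = -13421 + 1 = -13420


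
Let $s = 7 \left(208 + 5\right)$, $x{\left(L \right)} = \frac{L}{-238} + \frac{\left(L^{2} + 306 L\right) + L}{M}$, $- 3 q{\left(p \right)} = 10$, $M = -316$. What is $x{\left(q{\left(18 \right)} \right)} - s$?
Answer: $- \frac{251759623}{169218} \approx -1487.8$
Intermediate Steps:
$q{\left(p \right)} = - \frac{10}{3}$ ($q{\left(p \right)} = \left(- \frac{1}{3}\right) 10 = - \frac{10}{3}$)
$x{\left(L \right)} = - \frac{36691 L}{37604} - \frac{L^{2}}{316}$ ($x{\left(L \right)} = \frac{L}{-238} + \frac{\left(L^{2} + 306 L\right) + L}{-316} = L \left(- \frac{1}{238}\right) + \left(L^{2} + 307 L\right) \left(- \frac{1}{316}\right) = - \frac{L}{238} - \left(\frac{L^{2}}{316} + \frac{307 L}{316}\right) = - \frac{36691 L}{37604} - \frac{L^{2}}{316}$)
$s = 1491$ ($s = 7 \cdot 213 = 1491$)
$x{\left(q{\left(18 \right)} \right)} - s = \left(- \frac{1}{37604}\right) \left(- \frac{10}{3}\right) \left(36691 + 119 \left(- \frac{10}{3}\right)\right) - 1491 = \left(- \frac{1}{37604}\right) \left(- \frac{10}{3}\right) \left(36691 - \frac{1190}{3}\right) - 1491 = \left(- \frac{1}{37604}\right) \left(- \frac{10}{3}\right) \frac{108883}{3} - 1491 = \frac{544415}{169218} - 1491 = - \frac{251759623}{169218}$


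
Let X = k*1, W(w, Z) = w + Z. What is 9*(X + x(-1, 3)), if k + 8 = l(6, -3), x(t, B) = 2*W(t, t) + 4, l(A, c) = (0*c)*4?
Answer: -72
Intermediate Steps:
l(A, c) = 0 (l(A, c) = 0*4 = 0)
W(w, Z) = Z + w
x(t, B) = 4 + 4*t (x(t, B) = 2*(t + t) + 4 = 2*(2*t) + 4 = 4*t + 4 = 4 + 4*t)
k = -8 (k = -8 + 0 = -8)
X = -8 (X = -8*1 = -8)
9*(X + x(-1, 3)) = 9*(-8 + (4 + 4*(-1))) = 9*(-8 + (4 - 4)) = 9*(-8 + 0) = 9*(-8) = -72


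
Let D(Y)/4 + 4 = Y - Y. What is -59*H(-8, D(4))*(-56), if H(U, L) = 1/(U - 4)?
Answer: -826/3 ≈ -275.33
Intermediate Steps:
D(Y) = -16 (D(Y) = -16 + 4*(Y - Y) = -16 + 4*0 = -16 + 0 = -16)
H(U, L) = 1/(-4 + U)
-59*H(-8, D(4))*(-56) = -59/(-4 - 8)*(-56) = -59/(-12)*(-56) = -59*(-1/12)*(-56) = (59/12)*(-56) = -826/3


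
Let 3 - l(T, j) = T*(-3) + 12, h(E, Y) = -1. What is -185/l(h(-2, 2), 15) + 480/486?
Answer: 5315/324 ≈ 16.404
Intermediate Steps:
l(T, j) = -9 + 3*T (l(T, j) = 3 - (T*(-3) + 12) = 3 - (-3*T + 12) = 3 - (12 - 3*T) = 3 + (-12 + 3*T) = -9 + 3*T)
-185/l(h(-2, 2), 15) + 480/486 = -185/(-9 + 3*(-1)) + 480/486 = -185/(-9 - 3) + 480*(1/486) = -185/(-12) + 80/81 = -185*(-1/12) + 80/81 = 185/12 + 80/81 = 5315/324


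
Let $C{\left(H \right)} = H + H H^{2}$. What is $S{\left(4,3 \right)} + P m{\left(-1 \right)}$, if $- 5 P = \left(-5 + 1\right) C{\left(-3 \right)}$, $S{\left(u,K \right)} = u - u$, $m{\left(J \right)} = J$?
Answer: $24$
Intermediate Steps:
$S{\left(u,K \right)} = 0$
$C{\left(H \right)} = H + H^{3}$
$P = -24$ ($P = - \frac{\left(-5 + 1\right) \left(-3 + \left(-3\right)^{3}\right)}{5} = - \frac{\left(-4\right) \left(-3 - 27\right)}{5} = - \frac{\left(-4\right) \left(-30\right)}{5} = \left(- \frac{1}{5}\right) 120 = -24$)
$S{\left(4,3 \right)} + P m{\left(-1 \right)} = 0 - -24 = 0 + 24 = 24$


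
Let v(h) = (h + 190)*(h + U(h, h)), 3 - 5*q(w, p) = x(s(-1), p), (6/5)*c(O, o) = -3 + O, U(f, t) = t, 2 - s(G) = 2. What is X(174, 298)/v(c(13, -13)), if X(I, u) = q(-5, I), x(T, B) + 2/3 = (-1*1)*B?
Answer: 1599/148750 ≈ 0.010750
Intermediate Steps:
s(G) = 0 (s(G) = 2 - 1*2 = 2 - 2 = 0)
x(T, B) = -⅔ - B (x(T, B) = -⅔ + (-1*1)*B = -⅔ - B)
c(O, o) = -5/2 + 5*O/6 (c(O, o) = 5*(-3 + O)/6 = -5/2 + 5*O/6)
q(w, p) = 11/15 + p/5 (q(w, p) = ⅗ - (-⅔ - p)/5 = ⅗ + (2/15 + p/5) = 11/15 + p/5)
v(h) = 2*h*(190 + h) (v(h) = (h + 190)*(h + h) = (190 + h)*(2*h) = 2*h*(190 + h))
X(I, u) = 11/15 + I/5
X(174, 298)/v(c(13, -13)) = (11/15 + (⅕)*174)/((2*(-5/2 + (⅚)*13)*(190 + (-5/2 + (⅚)*13)))) = (11/15 + 174/5)/((2*(-5/2 + 65/6)*(190 + (-5/2 + 65/6)))) = 533/(15*((2*(25/3)*(190 + 25/3)))) = 533/(15*((2*(25/3)*(595/3)))) = 533/(15*(29750/9)) = (533/15)*(9/29750) = 1599/148750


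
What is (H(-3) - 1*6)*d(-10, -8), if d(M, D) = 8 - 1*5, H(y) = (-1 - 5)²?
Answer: 90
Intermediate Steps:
H(y) = 36 (H(y) = (-6)² = 36)
d(M, D) = 3 (d(M, D) = 8 - 5 = 3)
(H(-3) - 1*6)*d(-10, -8) = (36 - 1*6)*3 = (36 - 6)*3 = 30*3 = 90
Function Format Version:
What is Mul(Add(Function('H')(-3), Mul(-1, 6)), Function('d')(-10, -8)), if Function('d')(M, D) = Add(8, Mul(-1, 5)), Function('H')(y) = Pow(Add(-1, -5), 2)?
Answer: 90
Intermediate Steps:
Function('H')(y) = 36 (Function('H')(y) = Pow(-6, 2) = 36)
Function('d')(M, D) = 3 (Function('d')(M, D) = Add(8, -5) = 3)
Mul(Add(Function('H')(-3), Mul(-1, 6)), Function('d')(-10, -8)) = Mul(Add(36, Mul(-1, 6)), 3) = Mul(Add(36, -6), 3) = Mul(30, 3) = 90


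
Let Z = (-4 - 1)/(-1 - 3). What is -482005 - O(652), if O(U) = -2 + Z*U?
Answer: -482818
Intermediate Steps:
Z = 5/4 (Z = -5/(-4) = -5*(-1/4) = 5/4 ≈ 1.2500)
O(U) = -2 + 5*U/4
-482005 - O(652) = -482005 - (-2 + (5/4)*652) = -482005 - (-2 + 815) = -482005 - 1*813 = -482005 - 813 = -482818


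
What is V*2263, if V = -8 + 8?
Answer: 0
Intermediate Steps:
V = 0
V*2263 = 0*2263 = 0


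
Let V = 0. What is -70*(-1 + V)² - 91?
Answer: -161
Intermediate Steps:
-70*(-1 + V)² - 91 = -70*(-1 + 0)² - 91 = -70*(-1)² - 91 = -70*1 - 91 = -70 - 91 = -161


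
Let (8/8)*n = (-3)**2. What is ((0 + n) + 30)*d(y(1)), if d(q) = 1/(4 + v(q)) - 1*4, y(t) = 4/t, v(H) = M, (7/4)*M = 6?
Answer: -603/4 ≈ -150.75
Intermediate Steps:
M = 24/7 (M = (4/7)*6 = 24/7 ≈ 3.4286)
v(H) = 24/7
n = 9 (n = (-3)**2 = 9)
d(q) = -201/52 (d(q) = 1/(4 + 24/7) - 1*4 = 1/(52/7) - 4 = 7/52 - 4 = -201/52)
((0 + n) + 30)*d(y(1)) = ((0 + 9) + 30)*(-201/52) = (9 + 30)*(-201/52) = 39*(-201/52) = -603/4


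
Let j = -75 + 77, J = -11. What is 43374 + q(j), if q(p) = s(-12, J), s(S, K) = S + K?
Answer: 43351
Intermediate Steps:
s(S, K) = K + S
j = 2
q(p) = -23 (q(p) = -11 - 12 = -23)
43374 + q(j) = 43374 - 23 = 43351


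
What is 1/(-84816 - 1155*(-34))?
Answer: -1/45546 ≈ -2.1956e-5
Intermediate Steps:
1/(-84816 - 1155*(-34)) = 1/(-84816 + 39270) = 1/(-45546) = -1/45546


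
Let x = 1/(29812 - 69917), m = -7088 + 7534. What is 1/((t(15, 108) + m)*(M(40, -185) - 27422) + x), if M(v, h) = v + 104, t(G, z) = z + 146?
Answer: -40105/765788933001 ≈ -5.2371e-8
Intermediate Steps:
t(G, z) = 146 + z
m = 446
M(v, h) = 104 + v
x = -1/40105 (x = 1/(-40105) = -1/40105 ≈ -2.4935e-5)
1/((t(15, 108) + m)*(M(40, -185) - 27422) + x) = 1/(((146 + 108) + 446)*((104 + 40) - 27422) - 1/40105) = 1/((254 + 446)*(144 - 27422) - 1/40105) = 1/(700*(-27278) - 1/40105) = 1/(-19094600 - 1/40105) = 1/(-765788933001/40105) = -40105/765788933001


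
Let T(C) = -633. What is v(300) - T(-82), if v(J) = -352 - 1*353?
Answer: -72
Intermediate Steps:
v(J) = -705 (v(J) = -352 - 353 = -705)
v(300) - T(-82) = -705 - 1*(-633) = -705 + 633 = -72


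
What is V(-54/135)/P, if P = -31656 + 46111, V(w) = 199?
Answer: 199/14455 ≈ 0.013767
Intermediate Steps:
P = 14455
V(-54/135)/P = 199/14455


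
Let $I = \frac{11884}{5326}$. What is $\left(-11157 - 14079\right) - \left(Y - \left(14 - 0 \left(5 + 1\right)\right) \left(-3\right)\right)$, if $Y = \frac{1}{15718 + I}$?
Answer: $- \frac{1058212309991}{41862976} \approx -25278.0$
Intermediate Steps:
$I = \frac{5942}{2663}$ ($I = 11884 \cdot \frac{1}{5326} = \frac{5942}{2663} \approx 2.2313$)
$Y = \frac{2663}{41862976}$ ($Y = \frac{1}{15718 + \frac{5942}{2663}} = \frac{1}{\frac{41862976}{2663}} = \frac{2663}{41862976} \approx 6.3612 \cdot 10^{-5}$)
$\left(-11157 - 14079\right) - \left(Y - \left(14 - 0 \left(5 + 1\right)\right) \left(-3\right)\right) = \left(-11157 - 14079\right) + \left(\left(14 - 0 \left(5 + 1\right)\right) \left(-3\right) - \frac{2663}{41862976}\right) = -25236 + \left(\left(14 - 0 \cdot 6\right) \left(-3\right) - \frac{2663}{41862976}\right) = -25236 + \left(\left(14 - 0\right) \left(-3\right) - \frac{2663}{41862976}\right) = -25236 + \left(\left(14 + 0\right) \left(-3\right) - \frac{2663}{41862976}\right) = -25236 + \left(14 \left(-3\right) - \frac{2663}{41862976}\right) = -25236 - \frac{1758247655}{41862976} = - \frac{1058212309991}{41862976}$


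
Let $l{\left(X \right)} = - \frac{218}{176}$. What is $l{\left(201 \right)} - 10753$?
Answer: $- \frac{946373}{88} \approx -10754.0$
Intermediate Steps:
$l{\left(X \right)} = - \frac{109}{88}$ ($l{\left(X \right)} = \left(-218\right) \frac{1}{176} = - \frac{109}{88}$)
$l{\left(201 \right)} - 10753 = - \frac{109}{88} - 10753 = - \frac{946373}{88}$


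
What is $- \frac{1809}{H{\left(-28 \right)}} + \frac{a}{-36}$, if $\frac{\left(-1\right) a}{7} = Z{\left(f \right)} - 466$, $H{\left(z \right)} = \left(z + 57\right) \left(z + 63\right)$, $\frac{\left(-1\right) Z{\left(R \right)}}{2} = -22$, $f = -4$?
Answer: $- \frac{1531717}{18270} \approx -83.838$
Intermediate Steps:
$Z{\left(R \right)} = 44$ ($Z{\left(R \right)} = \left(-2\right) \left(-22\right) = 44$)
$H{\left(z \right)} = \left(57 + z\right) \left(63 + z\right)$
$a = 2954$ ($a = - 7 \left(44 - 466\right) = \left(-7\right) \left(-422\right) = 2954$)
$- \frac{1809}{H{\left(-28 \right)}} + \frac{a}{-36} = - \frac{1809}{3591 + \left(-28\right)^{2} + 120 \left(-28\right)} + \frac{2954}{-36} = - \frac{1809}{3591 + 784 - 3360} + 2954 \left(- \frac{1}{36}\right) = - \frac{1809}{1015} - \frac{1477}{18} = - \frac{1531717}{18270}$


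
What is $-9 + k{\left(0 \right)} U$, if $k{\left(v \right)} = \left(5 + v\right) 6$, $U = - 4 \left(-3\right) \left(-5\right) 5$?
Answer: $-9009$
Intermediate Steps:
$U = -300$ ($U = - 4 \cdot 15 \cdot 5 = \left(-4\right) 75 = -300$)
$k{\left(v \right)} = 30 + 6 v$
$-9 + k{\left(0 \right)} U = -9 + \left(30 + 6 \cdot 0\right) \left(-300\right) = -9 + \left(30 + 0\right) \left(-300\right) = -9 + 30 \left(-300\right) = -9 - 9000 = -9009$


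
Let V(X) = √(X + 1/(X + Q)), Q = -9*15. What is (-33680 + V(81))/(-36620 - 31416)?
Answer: 8420/17009 - √26238/1224648 ≈ 0.49490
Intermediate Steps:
Q = -135
V(X) = √(X + 1/(-135 + X)) (V(X) = √(X + 1/(X - 135)) = √(X + 1/(-135 + X)))
(-33680 + V(81))/(-36620 - 31416) = (-33680 + √((1 + 81*(-135 + 81))/(-135 + 81)))/(-36620 - 31416) = (-33680 + √((1 + 81*(-54))/(-54)))/(-68036) = (-33680 + √(-(1 - 4374)/54))*(-1/68036) = (-33680 + √(-1/54*(-4373)))*(-1/68036) = (-33680 + √(4373/54))*(-1/68036) = (-33680 + √26238/18)*(-1/68036) = 8420/17009 - √26238/1224648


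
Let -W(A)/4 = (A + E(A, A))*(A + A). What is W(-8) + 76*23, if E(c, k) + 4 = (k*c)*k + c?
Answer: -32300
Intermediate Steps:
E(c, k) = -4 + c + c*k² (E(c, k) = -4 + ((k*c)*k + c) = -4 + ((c*k)*k + c) = -4 + (c*k² + c) = -4 + (c + c*k²) = -4 + c + c*k²)
W(A) = -8*A*(-4 + A³ + 2*A) (W(A) = -4*(A + (-4 + A + A*A²))*(A + A) = -4*(A + (-4 + A + A³))*2*A = -4*(-4 + A³ + 2*A)*2*A = -8*A*(-4 + A³ + 2*A))
W(-8) + 76*23 = 8*(-8)*(4 - 1*(-8)³ - 2*(-8)) + 76*23 = 8*(-8)*(4 - 1*(-512) + 16) + 1748 = 8*(-8)*(4 + 512 + 16) + 1748 = 8*(-8)*532 + 1748 = -34048 + 1748 = -32300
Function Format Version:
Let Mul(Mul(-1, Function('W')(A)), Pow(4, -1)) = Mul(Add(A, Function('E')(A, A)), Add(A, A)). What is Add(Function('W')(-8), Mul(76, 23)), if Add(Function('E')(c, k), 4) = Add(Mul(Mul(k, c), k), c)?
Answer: -32300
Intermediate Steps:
Function('E')(c, k) = Add(-4, c, Mul(c, Pow(k, 2))) (Function('E')(c, k) = Add(-4, Add(Mul(Mul(k, c), k), c)) = Add(-4, Add(Mul(Mul(c, k), k), c)) = Add(-4, Add(Mul(c, Pow(k, 2)), c)) = Add(-4, Add(c, Mul(c, Pow(k, 2)))) = Add(-4, c, Mul(c, Pow(k, 2))))
Function('W')(A) = Mul(-8, A, Add(-4, Pow(A, 3), Mul(2, A))) (Function('W')(A) = Mul(-4, Mul(Add(A, Add(-4, A, Mul(A, Pow(A, 2)))), Add(A, A))) = Mul(-4, Mul(Add(A, Add(-4, A, Pow(A, 3))), Mul(2, A))) = Mul(-4, Mul(Add(-4, Pow(A, 3), Mul(2, A)), Mul(2, A))) = Mul(-4, Mul(2, A, Add(-4, Pow(A, 3), Mul(2, A)))) = Mul(-8, A, Add(-4, Pow(A, 3), Mul(2, A))))
Add(Function('W')(-8), Mul(76, 23)) = Add(Mul(8, -8, Add(4, Mul(-1, Pow(-8, 3)), Mul(-2, -8))), Mul(76, 23)) = Add(Mul(8, -8, Add(4, Mul(-1, -512), 16)), 1748) = Add(Mul(8, -8, Add(4, 512, 16)), 1748) = Add(Mul(8, -8, 532), 1748) = Add(-34048, 1748) = -32300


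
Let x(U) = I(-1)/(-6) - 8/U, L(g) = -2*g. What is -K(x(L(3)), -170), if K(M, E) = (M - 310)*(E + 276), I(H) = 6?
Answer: 98474/3 ≈ 32825.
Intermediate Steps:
x(U) = -1 - 8/U (x(U) = 6/(-6) - 8/U = 6*(-⅙) - 8/U = -1 - 8/U)
K(M, E) = (-310 + M)*(276 + E)
-K(x(L(3)), -170) = -(-85560 - 310*(-170) + 276*((-8 - (-2)*3)/((-2*3))) - 170*(-8 - (-2)*3)/((-2*3))) = -(-85560 + 52700 + 276*((-8 - 1*(-6))/(-6)) - 170*(-8 - 1*(-6))/(-6)) = -(-85560 + 52700 + 276*(-(-8 + 6)/6) - (-85)*(-8 + 6)/3) = -(-85560 + 52700 + 276*(-⅙*(-2)) - (-85)*(-2)/3) = -(-85560 + 52700 + 276*(⅓) - 170*⅓) = -(-85560 + 52700 + 92 - 170/3) = -1*(-98474/3) = 98474/3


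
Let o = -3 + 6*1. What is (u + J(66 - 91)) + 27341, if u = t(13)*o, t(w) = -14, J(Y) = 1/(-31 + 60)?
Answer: 791672/29 ≈ 27299.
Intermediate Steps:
J(Y) = 1/29
o = 3 (o = -3 + 6 = 3)
u = -42 (u = -14*3 = -42)
(u + J(66 - 91)) + 27341 = (-42 + 1/29) + 27341 = -1217/29 + 27341 = 791672/29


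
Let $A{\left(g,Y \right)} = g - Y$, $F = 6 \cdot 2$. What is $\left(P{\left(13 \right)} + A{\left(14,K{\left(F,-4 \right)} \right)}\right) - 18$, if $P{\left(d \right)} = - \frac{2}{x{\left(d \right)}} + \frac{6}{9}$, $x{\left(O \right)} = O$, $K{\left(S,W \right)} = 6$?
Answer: $- \frac{370}{39} \approx -9.4872$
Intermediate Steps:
$F = 12$
$P{\left(d \right)} = \frac{2}{3} - \frac{2}{d}$ ($P{\left(d \right)} = - \frac{2}{d} + \frac{6}{9} = - \frac{2}{d} + 6 \cdot \frac{1}{9} = - \frac{2}{d} + \frac{2}{3} = \frac{2}{3} - \frac{2}{d}$)
$\left(P{\left(13 \right)} + A{\left(14,K{\left(F,-4 \right)} \right)}\right) - 18 = \left(\left(\frac{2}{3} - \frac{2}{13}\right) + \left(14 - 6\right)\right) - 18 = \left(\left(\frac{2}{3} - \frac{2}{13}\right) + 8\right) - 18 = \left(\frac{20}{39} + 8\right) - 18 = \frac{332}{39} - 18 = - \frac{370}{39}$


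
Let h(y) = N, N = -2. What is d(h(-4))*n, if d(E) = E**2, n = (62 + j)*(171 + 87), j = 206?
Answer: 276576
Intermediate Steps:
h(y) = -2
n = 69144 (n = (62 + 206)*(171 + 87) = 268*258 = 69144)
d(h(-4))*n = (-2)**2*69144 = 4*69144 = 276576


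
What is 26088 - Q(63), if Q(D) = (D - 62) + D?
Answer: 26024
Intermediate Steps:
Q(D) = -62 + 2*D (Q(D) = (-62 + D) + D = -62 + 2*D)
26088 - Q(63) = 26088 - (-62 + 2*63) = 26088 - (-62 + 126) = 26088 - 1*64 = 26088 - 64 = 26024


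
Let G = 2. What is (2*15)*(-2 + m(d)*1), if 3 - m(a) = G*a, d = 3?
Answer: -150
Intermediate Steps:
m(a) = 3 - 2*a
(2*15)*(-2 + m(d)*1) = (2*15)*(-2 + (3 - 2*3)*1) = 30*(-2 + (3 - 6)*1) = 30*(-2 - 3*1) = 30*(-2 - 3) = 30*(-5) = -150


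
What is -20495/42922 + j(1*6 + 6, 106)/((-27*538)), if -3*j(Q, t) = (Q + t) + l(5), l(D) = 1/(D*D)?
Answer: -5550403732/11690343225 ≈ -0.47479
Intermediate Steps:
l(D) = D⁻² (l(D) = 1/(D²) = D⁻²)
j(Q, t) = -1/75 - Q/3 - t/3 (j(Q, t) = -((Q + t) + 5⁻²)/3 = -((Q + t) + 1/25)/3 = -(1/25 + Q + t)/3 = -1/75 - Q/3 - t/3)
-20495/42922 + j(1*6 + 6, 106)/((-27*538)) = -20495/42922 + (-1/75 - (1*6 + 6)/3 - ⅓*106)/((-27*538)) = -20495*1/42922 + (-1/75 - (6 + 6)/3 - 106/3)/(-14526) = -20495/42922 + (-1/75 - ⅓*12 - 106/3)*(-1/14526) = -20495/42922 + (-1/75 - 4 - 106/3)*(-1/14526) = -20495/42922 - 2951/75*(-1/14526) = -20495/42922 + 2951/1089450 = -5550403732/11690343225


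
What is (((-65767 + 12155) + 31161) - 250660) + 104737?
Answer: -168374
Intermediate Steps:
(((-65767 + 12155) + 31161) - 250660) + 104737 = ((-53612 + 31161) - 250660) + 104737 = (-22451 - 250660) + 104737 = -273111 + 104737 = -168374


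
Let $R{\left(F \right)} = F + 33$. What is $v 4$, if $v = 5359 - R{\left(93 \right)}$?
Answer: $20932$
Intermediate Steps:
$R{\left(F \right)} = 33 + F$
$v = 5233$ ($v = 5359 - \left(33 + 93\right) = 5359 - 126 = 5233$)
$v 4 = 5233 \cdot 4 = 20932$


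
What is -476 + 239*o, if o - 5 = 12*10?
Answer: 29399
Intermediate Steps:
o = 125 (o = 5 + 12*10 = 5 + 120 = 125)
-476 + 239*o = -476 + 239*125 = -476 + 29875 = 29399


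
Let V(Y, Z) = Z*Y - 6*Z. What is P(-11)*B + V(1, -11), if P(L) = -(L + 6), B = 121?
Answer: 660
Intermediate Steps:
V(Y, Z) = -6*Z + Y*Z (V(Y, Z) = Y*Z - 6*Z = -6*Z + Y*Z)
P(L) = -6 - L (P(L) = -(6 + L) = -6 - L)
P(-11)*B + V(1, -11) = (-6 - 1*(-11))*121 - 11*(-6 + 1) = (-6 + 11)*121 - 11*(-5) = 5*121 + 55 = 605 + 55 = 660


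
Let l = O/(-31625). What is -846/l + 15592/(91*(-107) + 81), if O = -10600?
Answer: -646272853/255884 ≈ -2525.6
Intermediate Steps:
l = 424/1265 (l = -10600/(-31625) = -10600*(-1/31625) = 424/1265 ≈ 0.33518)
-846/l + 15592/(91*(-107) + 81) = -846/424/1265 + 15592/(91*(-107) + 81) = -846*1265/424 + 15592/(-9737 + 81) = -535095/212 + 15592/(-9656) = -535095/212 + 15592*(-1/9656) = -535095/212 - 1949/1207 = -646272853/255884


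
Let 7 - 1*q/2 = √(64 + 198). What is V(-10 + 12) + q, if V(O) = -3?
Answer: 11 - 2*√262 ≈ -21.373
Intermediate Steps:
q = 14 - 2*√262 (q = 14 - 2*√(64 + 198) = 14 - 2*√262 ≈ -18.373)
V(-10 + 12) + q = -3 + (14 - 2*√262) = 11 - 2*√262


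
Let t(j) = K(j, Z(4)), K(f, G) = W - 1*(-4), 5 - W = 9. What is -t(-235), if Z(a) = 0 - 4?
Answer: 0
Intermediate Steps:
W = -4 (W = 5 - 1*9 = 5 - 9 = -4)
Z(a) = -4
K(f, G) = 0 (K(f, G) = -4 - 1*(-4) = -4 + 4 = 0)
t(j) = 0
-t(-235) = -1*0 = 0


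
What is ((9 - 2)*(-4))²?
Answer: 784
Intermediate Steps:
((9 - 2)*(-4))² = (7*(-4))² = (-28)² = 784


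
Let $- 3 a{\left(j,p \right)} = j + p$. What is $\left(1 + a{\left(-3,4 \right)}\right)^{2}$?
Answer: $\frac{4}{9} \approx 0.44444$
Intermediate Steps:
$a{\left(j,p \right)} = - \frac{j}{3} - \frac{p}{3}$ ($a{\left(j,p \right)} = - \frac{j + p}{3} = - \frac{j}{3} - \frac{p}{3}$)
$\left(1 + a{\left(-3,4 \right)}\right)^{2} = \left(1 - \frac{1}{3}\right)^{2} = \left(\frac{2}{3}\right)^{2} = \frac{4}{9}$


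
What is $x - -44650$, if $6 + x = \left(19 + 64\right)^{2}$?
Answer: $51533$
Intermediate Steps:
$x = 6883$ ($x = -6 + \left(19 + 64\right)^{2} = -6 + 83^{2} = -6 + 6889 = 6883$)
$x - -44650 = 6883 - -44650 = 6883 + 44650 = 51533$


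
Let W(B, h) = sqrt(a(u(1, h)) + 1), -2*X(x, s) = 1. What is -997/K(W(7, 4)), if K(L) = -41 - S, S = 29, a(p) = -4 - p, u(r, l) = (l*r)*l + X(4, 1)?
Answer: 997/70 ≈ 14.243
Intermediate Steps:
X(x, s) = -1/2 (X(x, s) = -1/2*1 = -1/2)
u(r, l) = -1/2 + r*l**2 (u(r, l) = (l*r)*l - 1/2 = r*l**2 - 1/2 = -1/2 + r*l**2)
W(B, h) = sqrt(-5/2 - h**2) (W(B, h) = sqrt((-4 - (-1/2 + 1*h**2)) + 1) = sqrt((-4 - (-1/2 + h**2)) + 1) = sqrt((-4 + (1/2 - h**2)) + 1) = sqrt((-7/2 - h**2) + 1) = sqrt(-5/2 - h**2))
K(L) = -70 (K(L) = -41 - 1*29 = -41 - 29 = -70)
-997/K(W(7, 4)) = -997/(-70) = -997*(-1/70) = 997/70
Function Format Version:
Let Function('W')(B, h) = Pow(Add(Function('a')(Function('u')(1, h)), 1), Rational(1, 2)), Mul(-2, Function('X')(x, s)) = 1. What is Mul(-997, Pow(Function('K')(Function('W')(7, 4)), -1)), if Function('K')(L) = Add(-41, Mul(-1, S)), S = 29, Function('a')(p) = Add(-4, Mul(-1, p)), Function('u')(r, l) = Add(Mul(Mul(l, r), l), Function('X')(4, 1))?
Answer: Rational(997, 70) ≈ 14.243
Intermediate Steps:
Function('X')(x, s) = Rational(-1, 2) (Function('X')(x, s) = Mul(Rational(-1, 2), 1) = Rational(-1, 2))
Function('u')(r, l) = Add(Rational(-1, 2), Mul(r, Pow(l, 2))) (Function('u')(r, l) = Add(Mul(Mul(l, r), l), Rational(-1, 2)) = Add(Mul(r, Pow(l, 2)), Rational(-1, 2)) = Add(Rational(-1, 2), Mul(r, Pow(l, 2))))
Function('W')(B, h) = Pow(Add(Rational(-5, 2), Mul(-1, Pow(h, 2))), Rational(1, 2)) (Function('W')(B, h) = Pow(Add(Add(-4, Mul(-1, Add(Rational(-1, 2), Mul(1, Pow(h, 2))))), 1), Rational(1, 2)) = Pow(Add(Add(-4, Mul(-1, Add(Rational(-1, 2), Pow(h, 2)))), 1), Rational(1, 2)) = Pow(Add(Add(-4, Add(Rational(1, 2), Mul(-1, Pow(h, 2)))), 1), Rational(1, 2)) = Pow(Add(Add(Rational(-7, 2), Mul(-1, Pow(h, 2))), 1), Rational(1, 2)) = Pow(Add(Rational(-5, 2), Mul(-1, Pow(h, 2))), Rational(1, 2)))
Function('K')(L) = -70 (Function('K')(L) = Add(-41, Mul(-1, 29)) = Add(-41, -29) = -70)
Mul(-997, Pow(Function('K')(Function('W')(7, 4)), -1)) = Mul(-997, Pow(-70, -1)) = Mul(-997, Rational(-1, 70)) = Rational(997, 70)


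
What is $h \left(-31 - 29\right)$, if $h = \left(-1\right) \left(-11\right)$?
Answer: $-660$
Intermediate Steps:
$h = 11$
$h \left(-31 - 29\right) = 11 \left(-31 - 29\right) = 11 \left(-60\right) = -660$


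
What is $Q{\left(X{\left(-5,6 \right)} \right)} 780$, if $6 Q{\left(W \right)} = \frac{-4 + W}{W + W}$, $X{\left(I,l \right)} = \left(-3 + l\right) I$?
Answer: $\frac{247}{3} \approx 82.333$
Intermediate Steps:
$X{\left(I,l \right)} = I \left(-3 + l\right)$
$Q{\left(W \right)} = \frac{-4 + W}{12 W}$ ($Q{\left(W \right)} = \frac{\left(-4 + W\right) \frac{1}{W + W}}{6} = \frac{\left(-4 + W\right) \frac{1}{2 W}}{6} = \frac{\frac{1}{2} \frac{1}{W} \left(-4 + W\right)}{6} = \frac{-4 + W}{12 W}$)
$Q{\left(X{\left(-5,6 \right)} \right)} 780 = \frac{-4 - 5 \left(-3 + 6\right)}{12 \left(- 5 \left(-3 + 6\right)\right)} 780 = \frac{-4 - 15}{12 \left(\left(-5\right) 3\right)} 780 = \frac{-4 - 15}{12 \left(-15\right)} 780 = \frac{1}{12} \left(- \frac{1}{15}\right) \left(-19\right) 780 = \frac{19}{180} \cdot 780 = \frac{247}{3}$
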